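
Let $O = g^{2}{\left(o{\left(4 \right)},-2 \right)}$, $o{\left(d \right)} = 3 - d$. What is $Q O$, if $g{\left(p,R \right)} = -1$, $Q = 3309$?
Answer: $3309$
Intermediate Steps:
$O = 1$ ($O = \left(-1\right)^{2} = 1$)
$Q O = 3309 \cdot 1 = 3309$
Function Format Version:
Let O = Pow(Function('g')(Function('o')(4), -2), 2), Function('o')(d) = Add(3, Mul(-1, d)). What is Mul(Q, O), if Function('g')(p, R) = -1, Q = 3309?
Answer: 3309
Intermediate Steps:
O = 1 (O = Pow(-1, 2) = 1)
Mul(Q, O) = Mul(3309, 1) = 3309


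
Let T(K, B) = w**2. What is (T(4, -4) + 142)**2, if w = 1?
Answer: 20449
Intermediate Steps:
T(K, B) = 1 (T(K, B) = 1**2 = 1)
(T(4, -4) + 142)**2 = (1 + 142)**2 = 143**2 = 20449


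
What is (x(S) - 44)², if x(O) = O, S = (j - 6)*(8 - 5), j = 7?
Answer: 1681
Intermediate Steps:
S = 3 (S = (7 - 6)*(8 - 5) = 1*3 = 3)
(x(S) - 44)² = (3 - 44)² = (-41)² = 1681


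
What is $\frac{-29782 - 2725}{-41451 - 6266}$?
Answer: $\frac{32507}{47717} \approx 0.68125$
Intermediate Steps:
$\frac{-29782 - 2725}{-41451 - 6266} = - \frac{32507}{-41451 - 6266} = - \frac{32507}{-47717} = \left(-32507\right) \left(- \frac{1}{47717}\right) = \frac{32507}{47717}$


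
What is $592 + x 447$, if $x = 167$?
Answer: $75241$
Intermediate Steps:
$592 + x 447 = 592 + 167 \cdot 447 = 592 + 74649 = 75241$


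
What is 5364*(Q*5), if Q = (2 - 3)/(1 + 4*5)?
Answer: -8940/7 ≈ -1277.1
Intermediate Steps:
Q = -1/21 (Q = -1/(1 + 20) = -1/21 ≈ -0.047619)
5364*(Q*5) = 5364*(-1/21*5) = 5364*(-5/21) = -8940/7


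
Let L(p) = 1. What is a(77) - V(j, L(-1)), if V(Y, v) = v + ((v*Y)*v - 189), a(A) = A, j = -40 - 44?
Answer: 349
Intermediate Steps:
j = -84
V(Y, v) = -189 + v + Y*v² (V(Y, v) = v + ((Y*v)*v - 189) = v + (Y*v² - 189) = v + (-189 + Y*v²) = -189 + v + Y*v²)
a(77) - V(j, L(-1)) = 77 - (-189 + 1 - 84*1²) = 77 - (-189 + 1 - 84*1) = 77 - (-189 + 1 - 84) = 77 - 1*(-272) = 77 + 272 = 349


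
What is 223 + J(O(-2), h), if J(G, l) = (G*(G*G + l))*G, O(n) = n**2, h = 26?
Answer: 895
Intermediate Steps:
J(G, l) = G**2*(l + G**2) (J(G, l) = (G*(G**2 + l))*G = (G*(l + G**2))*G = G**2*(l + G**2))
223 + J(O(-2), h) = 223 + ((-2)**2)**2*(26 + ((-2)**2)**2) = 223 + 4**2*(26 + 4**2) = 223 + 16*(26 + 16) = 223 + 16*42 = 223 + 672 = 895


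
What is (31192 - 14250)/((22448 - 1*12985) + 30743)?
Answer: 8471/20103 ≈ 0.42138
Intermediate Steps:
(31192 - 14250)/((22448 - 1*12985) + 30743) = 16942/((22448 - 12985) + 30743) = 16942/(9463 + 30743) = 16942/40206 = 16942*(1/40206) = 8471/20103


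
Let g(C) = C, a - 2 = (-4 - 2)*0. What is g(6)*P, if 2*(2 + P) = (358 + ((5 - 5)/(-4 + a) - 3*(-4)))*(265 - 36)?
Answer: 254178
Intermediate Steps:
a = 2 (a = 2 + (-4 - 2)*0 = 2 - 6*0 = 2 + 0 = 2)
P = 42363 (P = -2 + ((358 + ((5 - 5)/(-4 + 2) - 3*(-4)))*(265 - 36))/2 = -2 + ((358 + (0/(-2) + 12))*229)/2 = -2 + ((358 + (0*(-½) + 12))*229)/2 = -2 + ((358 + (0 + 12))*229)/2 = -2 + ((358 + 12)*229)/2 = -2 + (370*229)/2 = -2 + (½)*84730 = -2 + 42365 = 42363)
g(6)*P = 6*42363 = 254178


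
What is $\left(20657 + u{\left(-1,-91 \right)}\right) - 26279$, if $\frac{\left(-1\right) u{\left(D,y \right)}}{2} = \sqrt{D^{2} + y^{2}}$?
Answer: $-5622 - 2 \sqrt{8282} \approx -5804.0$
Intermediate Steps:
$u{\left(D,y \right)} = - 2 \sqrt{D^{2} + y^{2}}$
$\left(20657 + u{\left(-1,-91 \right)}\right) - 26279 = \left(20657 - 2 \sqrt{\left(-1\right)^{2} + \left(-91\right)^{2}}\right) - 26279 = \left(20657 - 2 \sqrt{1 + 8281}\right) - 26279 = \left(20657 - 2 \sqrt{8282}\right) - 26279 = -5622 - 2 \sqrt{8282}$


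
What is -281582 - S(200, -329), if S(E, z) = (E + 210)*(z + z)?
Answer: -11802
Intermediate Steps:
S(E, z) = 2*z*(210 + E) (S(E, z) = (210 + E)*(2*z) = 2*z*(210 + E))
-281582 - S(200, -329) = -281582 - 2*(-329)*(210 + 200) = -281582 - 2*(-329)*410 = -281582 - 1*(-269780) = -281582 + 269780 = -11802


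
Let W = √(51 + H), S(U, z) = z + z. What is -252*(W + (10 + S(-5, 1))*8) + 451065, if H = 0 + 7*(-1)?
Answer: 426873 - 504*√11 ≈ 4.2520e+5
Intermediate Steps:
H = -7 (H = 0 - 7 = -7)
S(U, z) = 2*z
W = 2*√11 (W = √(51 - 7) = √44 = 2*√11 ≈ 6.6332)
-252*(W + (10 + S(-5, 1))*8) + 451065 = -252*(2*√11 + (10 + 2*1)*8) + 451065 = -252*(2*√11 + (10 + 2)*8) + 451065 = -252*(2*√11 + 12*8) + 451065 = -252*(2*√11 + 96) + 451065 = -252*(96 + 2*√11) + 451065 = (-24192 - 504*√11) + 451065 = 426873 - 504*√11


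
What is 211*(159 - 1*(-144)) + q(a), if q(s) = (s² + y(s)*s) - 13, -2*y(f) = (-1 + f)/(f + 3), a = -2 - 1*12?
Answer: 705381/11 ≈ 64126.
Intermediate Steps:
a = -14 (a = -2 - 12 = -14)
y(f) = -(-1 + f)/(2*(3 + f)) (y(f) = -(-1 + f)/(2*(f + 3)) = -(-1 + f)/(2*(3 + f)))
q(s) = -13 + s² + s*(1 - s)/(2*(3 + s)) (q(s) = (s² + ((1 - s)/(2*(3 + s)))*s) - 13 = (s² + s*(1 - s)/(2*(3 + s))) - 13 = -13 + s² + s*(1 - s)/(2*(3 + s)))
211*(159 - 1*(-144)) + q(a) = 211*(159 - 1*(-144)) + ((-13 + (-14)²)*(3 - 14) - ½*(-14)*(-1 - 14))/(3 - 14) = 211*(159 + 144) + ((-13 + 196)*(-11) - ½*(-14)*(-15))/(-11) = 211*303 - (183*(-11) - 105)/11 = 63933 - (-2013 - 105)/11 = 63933 - 1/11*(-2118) = 63933 + 2118/11 = 705381/11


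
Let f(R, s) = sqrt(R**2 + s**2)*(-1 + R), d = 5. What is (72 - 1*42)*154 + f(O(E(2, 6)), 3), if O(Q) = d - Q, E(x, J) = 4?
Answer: 4620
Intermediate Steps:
O(Q) = 5 - Q
(72 - 1*42)*154 + f(O(E(2, 6)), 3) = (72 - 1*42)*154 + sqrt((5 - 1*4)**2 + 3**2)*(-1 + (5 - 1*4)) = (72 - 42)*154 + sqrt((5 - 4)**2 + 9)*(-1 + (5 - 4)) = 30*154 + sqrt(1**2 + 9)*(-1 + 1) = 4620 + sqrt(1 + 9)*0 = 4620 + sqrt(10)*0 = 4620 + 0 = 4620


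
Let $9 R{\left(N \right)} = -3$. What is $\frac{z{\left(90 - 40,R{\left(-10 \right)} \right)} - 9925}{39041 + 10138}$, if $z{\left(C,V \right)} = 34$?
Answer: $- \frac{3297}{16393} \approx -0.20112$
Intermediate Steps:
$R{\left(N \right)} = - \frac{1}{3}$ ($R{\left(N \right)} = \frac{1}{9} \left(-3\right) = - \frac{1}{3}$)
$\frac{z{\left(90 - 40,R{\left(-10 \right)} \right)} - 9925}{39041 + 10138} = \frac{34 - 9925}{39041 + 10138} = - \frac{9891}{49179} = \left(-9891\right) \frac{1}{49179} = - \frac{3297}{16393}$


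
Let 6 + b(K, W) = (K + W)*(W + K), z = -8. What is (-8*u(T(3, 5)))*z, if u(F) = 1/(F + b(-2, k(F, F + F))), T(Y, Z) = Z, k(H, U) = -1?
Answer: 8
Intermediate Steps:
b(K, W) = -6 + (K + W)² (b(K, W) = -6 + (K + W)*(W + K) = -6 + (K + W)*(K + W) = -6 + (K + W)²)
u(F) = 1/(3 + F) (u(F) = 1/(F + (-6 + (-2 - 1)²)) = 1/(F + (-6 + (-3)²)) = 1/(F + (-6 + 9)) = 1/(F + 3) = 1/(3 + F))
(-8*u(T(3, 5)))*z = -8/(3 + 5)*(-8) = -8/8*(-8) = -8*⅛*(-8) = -1*(-8) = 8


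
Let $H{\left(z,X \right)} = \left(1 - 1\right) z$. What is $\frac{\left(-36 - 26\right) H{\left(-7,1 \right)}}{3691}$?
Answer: $0$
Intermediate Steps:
$H{\left(z,X \right)} = 0$ ($H{\left(z,X \right)} = 0 z = 0$)
$\frac{\left(-36 - 26\right) H{\left(-7,1 \right)}}{3691} = \frac{\left(-36 - 26\right) 0}{3691} = \left(-62\right) 0 \cdot \frac{1}{3691} = 0 \cdot \frac{1}{3691} = 0$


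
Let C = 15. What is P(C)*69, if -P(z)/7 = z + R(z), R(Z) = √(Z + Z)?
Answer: -7245 - 483*√30 ≈ -9890.5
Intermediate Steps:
R(Z) = √2*√Z (R(Z) = √(2*Z) = √2*√Z)
P(z) = -7*z - 7*√2*√z (P(z) = -7*(z + √2*√z) = -7*z - 7*√2*√z)
P(C)*69 = (-7*15 - 7*√2*√15)*69 = (-105 - 7*√30)*69 = -7245 - 483*√30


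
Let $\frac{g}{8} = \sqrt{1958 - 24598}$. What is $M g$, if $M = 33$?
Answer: $1056 i \sqrt{1415} \approx 39723.0 i$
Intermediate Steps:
$g = 32 i \sqrt{1415}$ ($g = 8 \sqrt{1958 - 24598} = 8 \sqrt{-22640} = 8 \cdot 4 i \sqrt{1415} = 32 i \sqrt{1415} \approx 1203.7 i$)
$M g = 33 \cdot 32 i \sqrt{1415} = 1056 i \sqrt{1415}$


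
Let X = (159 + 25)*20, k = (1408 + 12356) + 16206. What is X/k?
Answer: 368/2997 ≈ 0.12279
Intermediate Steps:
k = 29970 (k = 13764 + 16206 = 29970)
X = 3680 (X = 184*20 = 3680)
X/k = 3680/29970 = 3680*(1/29970) = 368/2997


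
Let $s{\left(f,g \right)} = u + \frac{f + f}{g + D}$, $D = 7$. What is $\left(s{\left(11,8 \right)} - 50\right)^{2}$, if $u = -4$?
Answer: $\frac{620944}{225} \approx 2759.8$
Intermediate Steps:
$s{\left(f,g \right)} = -4 + \frac{2 f}{7 + g}$ ($s{\left(f,g \right)} = -4 + \frac{f + f}{g + 7} = -4 + \frac{2 f}{7 + g}$)
$\left(s{\left(11,8 \right)} - 50\right)^{2} = \left(\frac{2 \left(-14 + 11 - 16\right)}{7 + 8} - 50\right)^{2} = \left(\frac{2 \left(-14 + 11 - 16\right)}{15} - 50\right)^{2} = \left(2 \cdot \frac{1}{15} \left(-19\right) - 50\right)^{2} = \left(- \frac{38}{15} - 50\right)^{2} = \left(- \frac{788}{15}\right)^{2} = \frac{620944}{225}$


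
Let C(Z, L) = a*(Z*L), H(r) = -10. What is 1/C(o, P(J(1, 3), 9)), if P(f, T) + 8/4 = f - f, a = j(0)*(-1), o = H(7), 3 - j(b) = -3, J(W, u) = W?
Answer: -1/120 ≈ -0.0083333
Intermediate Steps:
j(b) = 6 (j(b) = 3 - 1*(-3) = 3 + 3 = 6)
o = -10
a = -6 (a = 6*(-1) = -6)
P(f, T) = -2 (P(f, T) = -2 + (f - f) = -2 + 0 = -2)
C(Z, L) = -6*L*Z (C(Z, L) = -6*Z*L = -6*L*Z)
1/C(o, P(J(1, 3), 9)) = 1/(-6*(-2)*(-10)) = 1/(-120) = -1/120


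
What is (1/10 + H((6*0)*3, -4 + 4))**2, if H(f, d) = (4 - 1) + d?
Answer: 961/100 ≈ 9.6100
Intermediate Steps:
H(f, d) = 3 + d
(1/10 + H((6*0)*3, -4 + 4))**2 = (1/10 + (3 + (-4 + 4)))**2 = (1/10 + (3 + 0))**2 = (1/10 + 3)**2 = (31/10)**2 = 961/100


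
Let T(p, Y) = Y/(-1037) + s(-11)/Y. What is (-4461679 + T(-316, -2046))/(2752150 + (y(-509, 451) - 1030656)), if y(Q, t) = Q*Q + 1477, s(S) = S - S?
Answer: -4626759077/2055387924 ≈ -2.2510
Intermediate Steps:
s(S) = 0
T(p, Y) = -Y/1037 (T(p, Y) = Y/(-1037) + 0/Y = Y*(-1/1037) + 0 = -Y/1037 + 0 = -Y/1037)
y(Q, t) = 1477 + Q**2 (y(Q, t) = Q**2 + 1477 = 1477 + Q**2)
(-4461679 + T(-316, -2046))/(2752150 + (y(-509, 451) - 1030656)) = (-4461679 - 1/1037*(-2046))/(2752150 + ((1477 + (-509)**2) - 1030656)) = (-4461679 + 2046/1037)/(2752150 + ((1477 + 259081) - 1030656)) = -4626759077/(1037*(2752150 + (260558 - 1030656))) = -4626759077/(1037*(2752150 - 770098)) = -4626759077/1037/1982052 = -4626759077/1037*1/1982052 = -4626759077/2055387924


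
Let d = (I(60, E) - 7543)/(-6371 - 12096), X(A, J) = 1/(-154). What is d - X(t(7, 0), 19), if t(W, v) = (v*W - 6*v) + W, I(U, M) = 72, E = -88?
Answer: 1169001/2843918 ≈ 0.41105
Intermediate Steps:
t(W, v) = W - 6*v + W*v (t(W, v) = (W*v - 6*v) + W = (-6*v + W*v) + W = W - 6*v + W*v)
X(A, J) = -1/154
d = 7471/18467 (d = (72 - 7543)/(-6371 - 12096) = -7471/(-18467) = -7471*(-1/18467) = 7471/18467 ≈ 0.40456)
d - X(t(7, 0), 19) = 7471/18467 - 1*(-1/154) = 7471/18467 + 1/154 = 1169001/2843918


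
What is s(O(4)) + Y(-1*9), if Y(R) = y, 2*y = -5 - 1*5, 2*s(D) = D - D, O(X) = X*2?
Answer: -5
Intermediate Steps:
O(X) = 2*X
s(D) = 0 (s(D) = (D - D)/2 = (½)*0 = 0)
y = -5 (y = (-5 - 1*5)/2 = (-5 - 5)/2 = (½)*(-10) = -5)
Y(R) = -5
s(O(4)) + Y(-1*9) = 0 - 5 = -5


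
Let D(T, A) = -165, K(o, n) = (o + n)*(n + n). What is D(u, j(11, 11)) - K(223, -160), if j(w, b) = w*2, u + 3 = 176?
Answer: 19995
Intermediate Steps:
u = 173 (u = -3 + 176 = 173)
j(w, b) = 2*w
K(o, n) = 2*n*(n + o) (K(o, n) = (n + o)*(2*n) = 2*n*(n + o))
D(u, j(11, 11)) - K(223, -160) = -165 - 2*(-160)*(-160 + 223) = -165 - 2*(-160)*63 = -165 - 1*(-20160) = -165 + 20160 = 19995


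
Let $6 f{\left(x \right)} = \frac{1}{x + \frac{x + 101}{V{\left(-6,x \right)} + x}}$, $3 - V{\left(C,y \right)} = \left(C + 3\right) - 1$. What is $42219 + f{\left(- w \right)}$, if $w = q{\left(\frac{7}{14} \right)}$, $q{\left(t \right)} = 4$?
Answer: $\frac{7177231}{170} \approx 42219.0$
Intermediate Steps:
$w = 4$
$V{\left(C,y \right)} = 1 - C$ ($V{\left(C,y \right)} = 3 - \left(\left(C + 3\right) - 1\right) = 3 - \left(\left(3 + C\right) - 1\right) = 3 - \left(2 + C\right) = 1 - C$)
$f{\left(x \right)} = \frac{1}{6 \left(x + \frac{101 + x}{7 + x}\right)}$ ($f{\left(x \right)} = \frac{1}{6 \left(x + \frac{x + 101}{\left(1 - -6\right) + x}\right)} = \frac{1}{6 \left(x + \frac{101 + x}{\left(1 + 6\right) + x}\right)} = \frac{1}{6 \left(x + \frac{101 + x}{7 + x}\right)}$)
$42219 + f{\left(- w \right)} = 42219 + \frac{7 - 4}{6 \left(101 + \left(\left(-1\right) 4\right)^{2} + 8 \left(\left(-1\right) 4\right)\right)} = 42219 + \frac{7 - 4}{6 \left(101 + \left(-4\right)^{2} + 8 \left(-4\right)\right)} = 42219 + \frac{1}{6} \frac{1}{101 + 16 - 32} \cdot 3 = 42219 + \frac{1}{6} \cdot \frac{1}{85} \cdot 3 = 42219 + \frac{1}{170} = \frac{7177231}{170}$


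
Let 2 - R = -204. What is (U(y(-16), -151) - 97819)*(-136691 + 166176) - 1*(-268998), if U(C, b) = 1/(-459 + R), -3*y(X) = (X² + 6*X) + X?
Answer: -729632856386/253 ≈ -2.8839e+9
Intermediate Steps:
R = 206 (R = 2 - 1*(-204) = 2 + 204 = 206)
y(X) = -7*X/3 - X²/3 (y(X) = -((X² + 6*X) + X)/3 = -(X² + 7*X)/3 = -7*X/3 - X²/3)
U(C, b) = -1/253 (U(C, b) = 1/(-459 + 206) = 1/(-253) = -1/253)
(U(y(-16), -151) - 97819)*(-136691 + 166176) - 1*(-268998) = (-1/253 - 97819)*(-136691 + 166176) - 1*(-268998) = -24748208/253*29485 + 268998 = -729700912880/253 + 268998 = -729632856386/253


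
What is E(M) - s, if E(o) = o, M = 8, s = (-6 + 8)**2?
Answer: 4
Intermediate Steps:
s = 4 (s = 2**2 = 4)
E(M) - s = 8 - 1*4 = 8 - 4 = 4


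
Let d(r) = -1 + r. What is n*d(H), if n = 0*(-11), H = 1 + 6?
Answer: 0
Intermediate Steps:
H = 7
n = 0
n*d(H) = 0*(-1 + 7) = 0*6 = 0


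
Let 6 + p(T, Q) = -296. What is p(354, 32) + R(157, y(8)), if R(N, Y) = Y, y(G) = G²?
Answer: -238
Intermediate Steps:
p(T, Q) = -302 (p(T, Q) = -6 - 296 = -302)
p(354, 32) + R(157, y(8)) = -302 + 8² = -302 + 64 = -238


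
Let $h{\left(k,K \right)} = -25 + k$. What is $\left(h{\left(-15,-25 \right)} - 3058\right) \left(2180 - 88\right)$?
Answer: $-6481016$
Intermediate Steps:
$\left(h{\left(-15,-25 \right)} - 3058\right) \left(2180 - 88\right) = \left(\left(-25 - 15\right) - 3058\right) \left(2180 - 88\right) = \left(-40 - 3058\right) 2092 = \left(-3098\right) 2092 = -6481016$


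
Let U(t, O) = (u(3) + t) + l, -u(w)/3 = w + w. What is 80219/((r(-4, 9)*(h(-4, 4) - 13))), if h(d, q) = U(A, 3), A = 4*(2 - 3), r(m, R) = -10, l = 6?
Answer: 80219/290 ≈ 276.62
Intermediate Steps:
u(w) = -6*w (u(w) = -3*(w + w) = -6*w)
A = -4 (A = 4*(-1) = -4)
U(t, O) = -12 + t (U(t, O) = (-6*3 + t) + 6 = (-18 + t) + 6 = -12 + t)
h(d, q) = -16 (h(d, q) = -12 - 4 = -16)
80219/((r(-4, 9)*(h(-4, 4) - 13))) = 80219/((-10*(-16 - 13))) = 80219/((-10*(-29))) = 80219/290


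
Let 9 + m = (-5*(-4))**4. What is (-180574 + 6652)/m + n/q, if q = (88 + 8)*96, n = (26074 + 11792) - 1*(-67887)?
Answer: 5105554357/491492352 ≈ 10.388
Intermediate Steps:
n = 105753 (n = 37866 + 67887 = 105753)
q = 9216 (q = 96*96 = 9216)
m = 159991 (m = -9 + (-5*(-4))**4 = -9 + 20**4 = -9 + 160000 = 159991)
(-180574 + 6652)/m + n/q = (-180574 + 6652)/159991 + 105753/9216 = -173922*1/159991 + 105753*(1/9216) = -173922/159991 + 35251/3072 = 5105554357/491492352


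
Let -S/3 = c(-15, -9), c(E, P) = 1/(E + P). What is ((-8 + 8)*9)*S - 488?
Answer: -488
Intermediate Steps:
S = ⅛ (S = -3/(-15 - 9) = -3/(-24) = -3*(-1/24) = ⅛ ≈ 0.12500)
((-8 + 8)*9)*S - 488 = ((-8 + 8)*9)*(⅛) - 488 = (0*9)*(⅛) - 488 = 0*(⅛) - 488 = 0 - 488 = -488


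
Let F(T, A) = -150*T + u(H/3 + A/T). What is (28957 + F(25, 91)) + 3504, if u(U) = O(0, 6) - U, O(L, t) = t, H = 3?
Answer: 717809/25 ≈ 28712.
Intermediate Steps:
u(U) = 6 - U
F(T, A) = 5 - 150*T - A/T (F(T, A) = -150*T + (6 - (3/3 + A/T)) = -150*T + (6 - (3*(⅓) + A/T)) = -150*T + (6 - (1 + A/T)) = -150*T + (6 + (-1 - A/T)) = -150*T + (5 - A/T) = 5 - 150*T - A/T)
(28957 + F(25, 91)) + 3504 = (28957 + (5 - 150*25 - 1*91/25)) + 3504 = (28957 + (5 - 3750 - 1*91*1/25)) + 3504 = (28957 + (5 - 3750 - 91/25)) + 3504 = (28957 - 93716/25) + 3504 = 630209/25 + 3504 = 717809/25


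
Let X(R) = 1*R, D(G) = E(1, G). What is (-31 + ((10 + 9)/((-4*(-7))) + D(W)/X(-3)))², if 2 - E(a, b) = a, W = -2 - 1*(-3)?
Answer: 6630625/7056 ≈ 939.71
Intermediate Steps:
W = 1 (W = -2 + 3 = 1)
E(a, b) = 2 - a
D(G) = 1 (D(G) = 2 - 1*1 = 2 - 1 = 1)
X(R) = R
(-31 + ((10 + 9)/((-4*(-7))) + D(W)/X(-3)))² = (-31 + ((10 + 9)/((-4*(-7))) + 1/(-3)))² = (-31 + (19/28 + 1*(-⅓)))² = (-31 + (19*(1/28) - ⅓))² = (-31 + (19/28 - ⅓))² = (-31 + 29/84)² = (-2575/84)² = 6630625/7056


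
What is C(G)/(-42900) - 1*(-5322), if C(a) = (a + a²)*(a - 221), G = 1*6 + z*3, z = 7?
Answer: 19038372/3575 ≈ 5325.4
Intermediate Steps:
G = 27 (G = 1*6 + 7*3 = 6 + 21 = 27)
C(a) = (-221 + a)*(a + a²) (C(a) = (a + a²)*(-221 + a) = (-221 + a)*(a + a²))
C(G)/(-42900) - 1*(-5322) = (27*(-221 + 27² - 220*27))/(-42900) - 1*(-5322) = (27*(-221 + 729 - 5940))*(-1/42900) + 5322 = (27*(-5432))*(-1/42900) + 5322 = -146664*(-1/42900) + 5322 = 12222/3575 + 5322 = 19038372/3575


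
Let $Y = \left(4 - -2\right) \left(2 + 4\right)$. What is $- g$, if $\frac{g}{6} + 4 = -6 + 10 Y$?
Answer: $-2100$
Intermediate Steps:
$Y = 36$ ($Y = \left(4 + 2\right) 6 = 6 \cdot 6 = 36$)
$g = 2100$ ($g = -24 + 6 \left(-6 + 10 \cdot 36\right) = -24 + 6 \left(-6 + 360\right) = -24 + 6 \cdot 354 = -24 + 2124 = 2100$)
$- g = \left(-1\right) 2100 = -2100$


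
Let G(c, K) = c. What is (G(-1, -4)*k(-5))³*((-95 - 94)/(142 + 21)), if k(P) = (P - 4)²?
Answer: 100442349/163 ≈ 6.1621e+5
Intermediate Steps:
k(P) = (-4 + P)²
(G(-1, -4)*k(-5))³*((-95 - 94)/(142 + 21)) = (-(-4 - 5)²)³*((-95 - 94)/(142 + 21)) = (-1*(-9)²)³*(-189/163) = (-1*81)³*(-189*1/163) = (-81)³*(-189/163) = -531441*(-189/163) = 100442349/163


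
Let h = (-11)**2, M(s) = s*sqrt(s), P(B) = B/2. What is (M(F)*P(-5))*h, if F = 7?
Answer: -4235*sqrt(7)/2 ≈ -5602.4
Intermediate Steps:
P(B) = B/2 (P(B) = B*(1/2) = B/2)
M(s) = s**(3/2)
h = 121
(M(F)*P(-5))*h = (7**(3/2)*((1/2)*(-5)))*121 = ((7*sqrt(7))*(-5/2))*121 = -35*sqrt(7)/2*121 = -4235*sqrt(7)/2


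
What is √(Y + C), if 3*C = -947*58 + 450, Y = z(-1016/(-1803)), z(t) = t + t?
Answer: 2*I*√14756673333/1803 ≈ 134.75*I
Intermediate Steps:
z(t) = 2*t
Y = 2032/1803 (Y = 2*(-1016/(-1803)) = 2*(-1016*(-1/1803)) = 2*(1016/1803) = 2032/1803 ≈ 1.1270)
C = -54476/3 (C = (-947*58 + 450)/3 = (-54926 + 450)/3 = (⅓)*(-54476) = -54476/3 ≈ -18159.)
√(Y + C) = √(2032/1803 - 54476/3) = √(-32738044/1803) = 2*I*√14756673333/1803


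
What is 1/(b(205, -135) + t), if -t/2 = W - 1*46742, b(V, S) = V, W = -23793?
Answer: 1/141275 ≈ 7.0784e-6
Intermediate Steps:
t = 141070 (t = -2*(-23793 - 1*46742) = -2*(-23793 - 46742) = -2*(-70535) = 141070)
1/(b(205, -135) + t) = 1/(205 + 141070) = 1/141275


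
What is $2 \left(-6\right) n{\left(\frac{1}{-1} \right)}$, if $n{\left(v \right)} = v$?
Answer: $12$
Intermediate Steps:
$2 \left(-6\right) n{\left(\frac{1}{-1} \right)} = \frac{2 \left(-6\right)}{-1} = \left(-12\right) \left(-1\right) = 12$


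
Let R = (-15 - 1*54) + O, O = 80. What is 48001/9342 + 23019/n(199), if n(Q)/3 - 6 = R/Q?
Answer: 14322393239/11257110 ≈ 1272.3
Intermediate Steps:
R = 11 (R = (-15 - 1*54) + 80 = (-15 - 54) + 80 = -69 + 80 = 11)
n(Q) = 18 + 33/Q (n(Q) = 18 + 3*(11/Q) = 18 + 33/Q)
48001/9342 + 23019/n(199) = 48001/9342 + 23019/(18 + 33/199) = 48001/9342 + 23019/(3615/199) = 48001/9342 + 23019*(199/3615) = 48001/9342 + 1526927/1205 = 14322393239/11257110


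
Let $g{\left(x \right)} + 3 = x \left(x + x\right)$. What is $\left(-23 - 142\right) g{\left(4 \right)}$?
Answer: $-4785$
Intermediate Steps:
$g{\left(x \right)} = -3 + 2 x^{2}$ ($g{\left(x \right)} = -3 + x \left(x + x\right) = -3 + x 2 x = -3 + 2 x^{2}$)
$\left(-23 - 142\right) g{\left(4 \right)} = \left(-23 - 142\right) \left(-3 + 2 \cdot 4^{2}\right) = - 165 \left(-3 + 2 \cdot 16\right) = - 165 \left(-3 + 32\right) = \left(-165\right) 29 = -4785$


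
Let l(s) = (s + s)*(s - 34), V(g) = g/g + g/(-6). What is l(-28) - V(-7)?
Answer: 20819/6 ≈ 3469.8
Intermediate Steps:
V(g) = 1 - g/6 (V(g) = 1 + g*(-⅙) = 1 - g/6)
l(s) = 2*s*(-34 + s) (l(s) = (2*s)*(-34 + s) = 2*s*(-34 + s))
l(-28) - V(-7) = 2*(-28)*(-34 - 28) - (1 - ⅙*(-7)) = 2*(-28)*(-62) - (1 + 7/6) = 3472 - 1*13/6 = 3472 - 13/6 = 20819/6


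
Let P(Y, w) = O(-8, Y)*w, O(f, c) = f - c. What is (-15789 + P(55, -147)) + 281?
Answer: -6247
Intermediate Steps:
P(Y, w) = w*(-8 - Y) (P(Y, w) = (-8 - Y)*w = w*(-8 - Y))
(-15789 + P(55, -147)) + 281 = (-15789 - 1*(-147)*(8 + 55)) + 281 = (-15789 - 1*(-147)*63) + 281 = (-15789 + 9261) + 281 = -6528 + 281 = -6247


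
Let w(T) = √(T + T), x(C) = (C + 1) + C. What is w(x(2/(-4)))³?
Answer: 0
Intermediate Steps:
x(C) = 1 + 2*C (x(C) = (1 + C) + C = 1 + 2*C)
w(T) = √2*√T (w(T) = √(2*T) = √2*√T)
w(x(2/(-4)))³ = (√2*√(1 + 2*(2/(-4))))³ = (√2*√(1 + 2*(2*(-¼))))³ = (√2*√(1 + 2*(-½)))³ = (√2*√(1 - 1))³ = (√2*√0)³ = (√2*0)³ = 0³ = 0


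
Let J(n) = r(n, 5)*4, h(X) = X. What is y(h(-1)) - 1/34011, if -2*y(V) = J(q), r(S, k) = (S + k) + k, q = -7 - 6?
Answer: 204065/34011 ≈ 6.0000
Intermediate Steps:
q = -13
r(S, k) = S + 2*k
J(n) = 40 + 4*n (J(n) = (n + 2*5)*4 = (n + 10)*4 = (10 + n)*4 = 40 + 4*n)
y(V) = 6 (y(V) = -(40 + 4*(-13))/2 = -(40 - 52)/2 = -½*(-12) = 6)
y(h(-1)) - 1/34011 = 6 - 1/34011 = 204065/34011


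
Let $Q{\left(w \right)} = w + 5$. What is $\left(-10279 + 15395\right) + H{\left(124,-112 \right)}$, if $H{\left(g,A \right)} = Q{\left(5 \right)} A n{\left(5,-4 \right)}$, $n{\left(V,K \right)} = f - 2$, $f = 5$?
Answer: $1756$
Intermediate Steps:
$n{\left(V,K \right)} = 3$ ($n{\left(V,K \right)} = 5 - 2 = 3$)
$Q{\left(w \right)} = 5 + w$
$H{\left(g,A \right)} = 30 A$ ($H{\left(g,A \right)} = \left(5 + 5\right) A 3 = 10 A 3 = 30 A$)
$\left(-10279 + 15395\right) + H{\left(124,-112 \right)} = \left(-10279 + 15395\right) + 30 \left(-112\right) = 5116 - 3360 = 1756$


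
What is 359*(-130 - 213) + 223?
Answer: -122914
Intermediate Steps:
359*(-130 - 213) + 223 = 359*(-343) + 223 = -123137 + 223 = -122914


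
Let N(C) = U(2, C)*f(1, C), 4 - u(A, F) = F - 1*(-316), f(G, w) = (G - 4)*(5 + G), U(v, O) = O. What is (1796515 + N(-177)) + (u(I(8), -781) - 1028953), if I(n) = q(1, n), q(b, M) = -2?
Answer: 771217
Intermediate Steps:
I(n) = -2
f(G, w) = (-4 + G)*(5 + G)
u(A, F) = -312 - F (u(A, F) = 4 - (F - 1*(-316)) = 4 - (F + 316) = 4 - (316 + F) = 4 + (-316 - F) = -312 - F)
N(C) = -18*C (N(C) = C*(-20 + 1 + 1²) = C*(-20 + 1 + 1) = C*(-18) = -18*C)
(1796515 + N(-177)) + (u(I(8), -781) - 1028953) = (1796515 - 18*(-177)) + ((-312 - 1*(-781)) - 1028953) = (1796515 + 3186) + ((-312 + 781) - 1028953) = 1799701 + (469 - 1028953) = 1799701 - 1028484 = 771217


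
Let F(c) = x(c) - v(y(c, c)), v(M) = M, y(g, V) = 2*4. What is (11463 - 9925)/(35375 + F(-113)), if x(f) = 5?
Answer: 769/17686 ≈ 0.043481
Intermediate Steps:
y(g, V) = 8
F(c) = -3 (F(c) = 5 - 1*8 = 5 - 8 = -3)
(11463 - 9925)/(35375 + F(-113)) = (11463 - 9925)/(35375 - 3) = 1538/35372 = 1538*(1/35372) = 769/17686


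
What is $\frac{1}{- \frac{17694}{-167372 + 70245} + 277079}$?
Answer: $\frac{97127}{26911869727} \approx 3.6091 \cdot 10^{-6}$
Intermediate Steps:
$\frac{1}{- \frac{17694}{-167372 + 70245} + 277079} = \frac{1}{- \frac{17694}{-97127} + 277079} = \frac{1}{\left(-17694\right) \left(- \frac{1}{97127}\right) + 277079} = \frac{1}{\frac{17694}{97127} + 277079} = \frac{1}{\frac{26911869727}{97127}} = \frac{97127}{26911869727}$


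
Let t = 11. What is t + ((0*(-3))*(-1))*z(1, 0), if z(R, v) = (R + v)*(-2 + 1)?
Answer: 11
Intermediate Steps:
z(R, v) = -R - v (z(R, v) = (R + v)*(-1) = -R - v)
t + ((0*(-3))*(-1))*z(1, 0) = 11 + ((0*(-3))*(-1))*(-1*1 - 1*0) = 11 + (0*(-1))*(-1 + 0) = 11 + 0*(-1) = 11 + 0 = 11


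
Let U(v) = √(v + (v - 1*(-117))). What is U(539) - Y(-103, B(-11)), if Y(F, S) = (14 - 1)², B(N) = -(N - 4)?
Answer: -169 + √1195 ≈ -134.43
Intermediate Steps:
B(N) = 4 - N (B(N) = -(-4 + N) = 4 - N)
Y(F, S) = 169 (Y(F, S) = 13² = 169)
U(v) = √(117 + 2*v) (U(v) = √(v + (v + 117)) = √(v + (117 + v)) = √(117 + 2*v))
U(539) - Y(-103, B(-11)) = √(117 + 2*539) - 1*169 = √(117 + 1078) - 169 = √1195 - 169 = -169 + √1195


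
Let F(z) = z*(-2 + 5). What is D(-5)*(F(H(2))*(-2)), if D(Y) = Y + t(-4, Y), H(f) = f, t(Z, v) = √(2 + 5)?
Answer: 60 - 12*√7 ≈ 28.251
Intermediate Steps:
t(Z, v) = √7
F(z) = 3*z (F(z) = z*3 = 3*z)
D(Y) = Y + √7
D(-5)*(F(H(2))*(-2)) = (-5 + √7)*((3*2)*(-2)) = (-5 + √7)*(6*(-2)) = (-5 + √7)*(-12) = 60 - 12*√7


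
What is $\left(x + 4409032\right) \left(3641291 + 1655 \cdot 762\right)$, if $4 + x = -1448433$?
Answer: $14514023888595$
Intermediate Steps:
$x = -1448437$ ($x = -4 - 1448433 = -1448437$)
$\left(x + 4409032\right) \left(3641291 + 1655 \cdot 762\right) = \left(-1448437 + 4409032\right) \left(3641291 + 1655 \cdot 762\right) = 2960595 \left(3641291 + 1261110\right) = 2960595 \cdot 4902401 = 14514023888595$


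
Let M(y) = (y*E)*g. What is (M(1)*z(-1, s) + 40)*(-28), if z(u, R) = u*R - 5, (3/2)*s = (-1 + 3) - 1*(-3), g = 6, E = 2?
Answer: 1680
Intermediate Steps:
s = 10/3 (s = 2*((-1 + 3) - 1*(-3))/3 = 2*(2 + 3)/3 = (⅔)*5 = 10/3 ≈ 3.3333)
z(u, R) = -5 + R*u (z(u, R) = R*u - 5 = -5 + R*u)
M(y) = 12*y (M(y) = (y*2)*6 = (2*y)*6 = 12*y)
(M(1)*z(-1, s) + 40)*(-28) = ((12*1)*(-5 + (10/3)*(-1)) + 40)*(-28) = (12*(-5 - 10/3) + 40)*(-28) = (12*(-25/3) + 40)*(-28) = (-100 + 40)*(-28) = -60*(-28) = 1680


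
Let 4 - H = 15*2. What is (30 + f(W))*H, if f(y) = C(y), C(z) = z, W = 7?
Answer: -962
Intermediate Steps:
H = -26 (H = 4 - 15*2 = 4 - 1*30 = 4 - 30 = -26)
f(y) = y
(30 + f(W))*H = (30 + 7)*(-26) = 37*(-26) = -962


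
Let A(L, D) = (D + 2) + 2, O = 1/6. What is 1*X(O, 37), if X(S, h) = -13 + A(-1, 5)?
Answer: -4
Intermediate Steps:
O = ⅙ ≈ 0.16667
A(L, D) = 4 + D (A(L, D) = (2 + D) + 2 = 4 + D)
X(S, h) = -4 (X(S, h) = -13 + (4 + 5) = -13 + 9 = -4)
1*X(O, 37) = 1*(-4) = -4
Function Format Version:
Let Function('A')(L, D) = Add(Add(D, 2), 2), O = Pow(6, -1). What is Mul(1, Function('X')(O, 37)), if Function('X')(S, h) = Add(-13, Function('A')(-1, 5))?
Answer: -4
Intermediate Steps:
O = Rational(1, 6) ≈ 0.16667
Function('A')(L, D) = Add(4, D) (Function('A')(L, D) = Add(Add(2, D), 2) = Add(4, D))
Function('X')(S, h) = -4 (Function('X')(S, h) = Add(-13, Add(4, 5)) = Add(-13, 9) = -4)
Mul(1, Function('X')(O, 37)) = Mul(1, -4) = -4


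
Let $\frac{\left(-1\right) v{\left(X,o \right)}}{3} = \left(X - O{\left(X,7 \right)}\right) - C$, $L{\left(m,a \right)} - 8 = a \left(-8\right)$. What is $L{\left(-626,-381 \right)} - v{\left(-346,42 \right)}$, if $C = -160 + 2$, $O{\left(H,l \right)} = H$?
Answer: $3530$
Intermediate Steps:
$L{\left(m,a \right)} = 8 - 8 a$ ($L{\left(m,a \right)} = 8 + a \left(-8\right) = 8 - 8 a$)
$C = -158$
$v{\left(X,o \right)} = -474$ ($v{\left(X,o \right)} = - 3 \left(\left(X - X\right) - -158\right) = - 3 \left(0 + 158\right) = \left(-3\right) 158 = -474$)
$L{\left(-626,-381 \right)} - v{\left(-346,42 \right)} = \left(8 - -3048\right) - -474 = \left(8 + 3048\right) + 474 = 3056 + 474 = 3530$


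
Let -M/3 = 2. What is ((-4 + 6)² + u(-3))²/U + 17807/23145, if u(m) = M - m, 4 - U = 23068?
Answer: 136892501/177938760 ≈ 0.76932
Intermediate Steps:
M = -6 (M = -3*2 = -6)
U = -23064 (U = 4 - 1*23068 = 4 - 23068 = -23064)
u(m) = -6 - m
((-4 + 6)² + u(-3))²/U + 17807/23145 = ((-4 + 6)² + (-6 - 1*(-3)))²/(-23064) + 17807/23145 = (2² + (-6 + 3))²*(-1/23064) + 17807*(1/23145) = (4 - 3)²*(-1/23064) + 17807/23145 = 1²*(-1/23064) + 17807/23145 = 1*(-1/23064) + 17807/23145 = -1/23064 + 17807/23145 = 136892501/177938760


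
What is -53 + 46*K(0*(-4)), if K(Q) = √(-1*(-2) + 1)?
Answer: -53 + 46*√3 ≈ 26.674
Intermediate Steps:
K(Q) = √3 (K(Q) = √(2 + 1) = √3)
-53 + 46*K(0*(-4)) = -53 + 46*√3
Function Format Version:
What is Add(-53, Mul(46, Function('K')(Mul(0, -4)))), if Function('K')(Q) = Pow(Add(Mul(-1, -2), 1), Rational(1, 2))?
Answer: Add(-53, Mul(46, Pow(3, Rational(1, 2)))) ≈ 26.674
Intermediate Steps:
Function('K')(Q) = Pow(3, Rational(1, 2)) (Function('K')(Q) = Pow(Add(2, 1), Rational(1, 2)) = Pow(3, Rational(1, 2)))
Add(-53, Mul(46, Function('K')(Mul(0, -4)))) = Add(-53, Mul(46, Pow(3, Rational(1, 2))))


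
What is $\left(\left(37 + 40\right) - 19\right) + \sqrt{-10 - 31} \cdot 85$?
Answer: $58 + 85 i \sqrt{41} \approx 58.0 + 544.27 i$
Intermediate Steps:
$\left(\left(37 + 40\right) - 19\right) + \sqrt{-10 - 31} \cdot 85 = \left(77 - 19\right) + \sqrt{-41} \cdot 85 = 58 + i \sqrt{41} \cdot 85 = 58 + 85 i \sqrt{41}$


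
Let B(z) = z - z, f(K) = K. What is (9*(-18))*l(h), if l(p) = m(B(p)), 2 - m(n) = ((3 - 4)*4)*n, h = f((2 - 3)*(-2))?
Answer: -324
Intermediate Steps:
B(z) = 0
h = 2 (h = (2 - 3)*(-2) = -1*(-2) = 2)
m(n) = 2 + 4*n (m(n) = 2 - (3 - 4)*4*n = 2 - (-1*4)*n = 2 - (-4)*n = 2 + 4*n)
l(p) = 2 (l(p) = 2 + 4*0 = 2 + 0 = 2)
(9*(-18))*l(h) = (9*(-18))*2 = -162*2 = -324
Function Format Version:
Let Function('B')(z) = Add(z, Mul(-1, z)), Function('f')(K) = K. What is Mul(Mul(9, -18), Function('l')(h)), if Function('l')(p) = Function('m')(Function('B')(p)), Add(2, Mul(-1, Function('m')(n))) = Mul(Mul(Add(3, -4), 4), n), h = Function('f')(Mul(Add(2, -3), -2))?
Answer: -324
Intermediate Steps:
Function('B')(z) = 0
h = 2 (h = Mul(Add(2, -3), -2) = Mul(-1, -2) = 2)
Function('m')(n) = Add(2, Mul(4, n)) (Function('m')(n) = Add(2, Mul(-1, Mul(Mul(Add(3, -4), 4), n))) = Add(2, Mul(-1, Mul(Mul(-1, 4), n))) = Add(2, Mul(-1, Mul(-4, n))) = Add(2, Mul(4, n)))
Function('l')(p) = 2 (Function('l')(p) = Add(2, Mul(4, 0)) = Add(2, 0) = 2)
Mul(Mul(9, -18), Function('l')(h)) = Mul(Mul(9, -18), 2) = Mul(-162, 2) = -324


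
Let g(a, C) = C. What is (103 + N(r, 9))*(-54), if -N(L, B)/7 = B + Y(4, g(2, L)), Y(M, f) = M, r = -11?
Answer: -648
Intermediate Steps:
N(L, B) = -28 - 7*B (N(L, B) = -7*(B + 4) = -7*(4 + B) = -28 - 7*B)
(103 + N(r, 9))*(-54) = (103 + (-28 - 7*9))*(-54) = (103 + (-28 - 63))*(-54) = (103 - 91)*(-54) = 12*(-54) = -648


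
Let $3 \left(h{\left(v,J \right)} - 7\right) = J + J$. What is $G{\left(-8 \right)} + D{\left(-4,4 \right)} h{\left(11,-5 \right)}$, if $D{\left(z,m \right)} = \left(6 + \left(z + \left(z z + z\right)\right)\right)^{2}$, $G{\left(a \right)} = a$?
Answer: $\frac{2132}{3} \approx 710.67$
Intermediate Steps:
$h{\left(v,J \right)} = 7 + \frac{2 J}{3}$ ($h{\left(v,J \right)} = 7 + \frac{J + J}{3} = 7 + \frac{2 J}{3}$)
$D{\left(z,m \right)} = \left(6 + z^{2} + 2 z\right)^{2}$ ($D{\left(z,m \right)} = \left(6 + \left(z + \left(z^{2} + z\right)\right)\right)^{2} = \left(6 + \left(z + \left(z + z^{2}\right)\right)\right)^{2} = \left(6 + \left(z^{2} + 2 z\right)\right)^{2} = \left(6 + z^{2} + 2 z\right)^{2}$)
$G{\left(-8 \right)} + D{\left(-4,4 \right)} h{\left(11,-5 \right)} = -8 + \left(6 + \left(-4\right)^{2} + 2 \left(-4\right)\right)^{2} \left(7 + \frac{2}{3} \left(-5\right)\right) = -8 + \left(6 + 16 - 8\right)^{2} \left(7 - \frac{10}{3}\right) = -8 + 14^{2} \cdot \frac{11}{3} = -8 + 196 \cdot \frac{11}{3} = -8 + \frac{2156}{3} = \frac{2132}{3}$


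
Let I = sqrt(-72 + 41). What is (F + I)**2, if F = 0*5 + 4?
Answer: (4 + I*sqrt(31))**2 ≈ -15.0 + 44.542*I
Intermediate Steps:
I = I*sqrt(31) (I = sqrt(-31) = I*sqrt(31) ≈ 5.5678*I)
F = 4 (F = 0 + 4 = 4)
(F + I)**2 = (4 + I*sqrt(31))**2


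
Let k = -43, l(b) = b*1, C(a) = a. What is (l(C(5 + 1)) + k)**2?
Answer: 1369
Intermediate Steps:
l(b) = b
(l(C(5 + 1)) + k)**2 = ((5 + 1) - 43)**2 = (6 - 43)**2 = (-37)**2 = 1369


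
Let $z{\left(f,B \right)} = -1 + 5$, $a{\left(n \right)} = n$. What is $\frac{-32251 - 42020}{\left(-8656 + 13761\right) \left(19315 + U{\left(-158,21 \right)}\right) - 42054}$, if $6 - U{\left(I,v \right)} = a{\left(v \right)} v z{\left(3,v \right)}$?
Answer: $- \frac{74271}{89586431} \approx -0.00082904$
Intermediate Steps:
$z{\left(f,B \right)} = 4$
$U{\left(I,v \right)} = 6 - 4 v^{2}$ ($U{\left(I,v \right)} = 6 - v v 4 = 6 - v^{2} \cdot 4 = 6 - 4 v^{2}$)
$\frac{-32251 - 42020}{\left(-8656 + 13761\right) \left(19315 + U{\left(-158,21 \right)}\right) - 42054} = \frac{-32251 - 42020}{\left(-8656 + 13761\right) \left(19315 + \left(6 - 4 \cdot 21^{2}\right)\right) - 42054} = - \frac{74271}{5105 \left(19315 + \left(6 - 1764\right)\right) - 42054} = - \frac{74271}{5105 \left(19315 - 1758\right) - 42054} = - \frac{74271}{5105 \cdot 17557 - 42054} = - \frac{74271}{89628485 - 42054} = - \frac{74271}{89586431}$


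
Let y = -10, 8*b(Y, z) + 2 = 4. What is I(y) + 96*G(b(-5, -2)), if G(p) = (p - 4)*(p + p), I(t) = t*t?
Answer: -80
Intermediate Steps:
b(Y, z) = ¼ (b(Y, z) = -¼ + (⅛)*4 = -¼ + ½ = ¼)
I(t) = t²
G(p) = 2*p*(-4 + p) (G(p) = (-4 + p)*(2*p) = 2*p*(-4 + p))
I(y) + 96*G(b(-5, -2)) = (-10)² + 96*(2*(¼)*(-4 + ¼)) = 100 + 96*(2*(¼)*(-15/4)) = 100 + 96*(-15/8) = 100 - 180 = -80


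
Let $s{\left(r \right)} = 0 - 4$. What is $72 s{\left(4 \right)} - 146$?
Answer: $-434$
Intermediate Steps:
$s{\left(r \right)} = -4$
$72 s{\left(4 \right)} - 146 = 72 \left(-4\right) - 146 = -288 - 146 = -434$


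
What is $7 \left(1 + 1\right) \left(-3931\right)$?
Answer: $-55034$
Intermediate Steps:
$7 \left(1 + 1\right) \left(-3931\right) = 7 \cdot 2 \left(-3931\right) = 14 \left(-3931\right) = -55034$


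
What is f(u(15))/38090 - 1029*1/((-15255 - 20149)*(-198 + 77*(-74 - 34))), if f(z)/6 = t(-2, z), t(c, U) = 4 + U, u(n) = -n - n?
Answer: -603361807/147198148680 ≈ -0.0040990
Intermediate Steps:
u(n) = -2*n
f(z) = 24 + 6*z (f(z) = 6*(4 + z) = 24 + 6*z)
f(u(15))/38090 - 1029*1/((-15255 - 20149)*(-198 + 77*(-74 - 34))) = (24 + 6*(-2*15))/38090 - 1029*1/((-15255 - 20149)*(-198 + 77*(-74 - 34))) = (24 + 6*(-30))*(1/38090) - 1029*(-1/(35404*(-198 + 77*(-108)))) = (24 - 180)*(1/38090) - 1029*(-1/(35404*(-198 - 8316))) = -156*1/38090 - 1029/((-8514*(-35404))) = -6/1465 - 1029/301429656 = -6/1465 - 1029*1/301429656 = -6/1465 - 343/100476552 = -603361807/147198148680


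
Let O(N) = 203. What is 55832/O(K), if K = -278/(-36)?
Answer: 7976/29 ≈ 275.03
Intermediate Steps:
K = 139/18 (K = -278*(-1/36) = 139/18 ≈ 7.7222)
55832/O(K) = 55832/203 = 55832*(1/203) = 7976/29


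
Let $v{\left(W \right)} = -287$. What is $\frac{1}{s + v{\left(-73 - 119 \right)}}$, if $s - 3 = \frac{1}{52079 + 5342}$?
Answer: $- \frac{57421}{16307563} \approx -0.0035211$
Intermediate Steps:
$s = \frac{172264}{57421}$ ($s = 3 + \frac{1}{52079 + 5342} = 3 + \frac{1}{57421} = \frac{172264}{57421} \approx 3.0$)
$\frac{1}{s + v{\left(-73 - 119 \right)}} = \frac{1}{\frac{172264}{57421} - 287} = \frac{1}{- \frac{16307563}{57421}} = - \frac{57421}{16307563}$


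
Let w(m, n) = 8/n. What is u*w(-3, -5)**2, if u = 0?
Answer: 0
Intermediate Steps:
u*w(-3, -5)**2 = 0*(8/(-5))**2 = 0*(8*(-1/5))**2 = 0*(-8/5)**2 = 0*(64/25) = 0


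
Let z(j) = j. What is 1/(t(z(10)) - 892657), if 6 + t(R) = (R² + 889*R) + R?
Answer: -1/883663 ≈ -1.1317e-6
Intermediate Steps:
t(R) = -6 + R² + 890*R (t(R) = -6 + ((R² + 889*R) + R) = -6 + (R² + 890*R) = -6 + R² + 890*R)
1/(t(z(10)) - 892657) = 1/((-6 + 10² + 890*10) - 892657) = 1/((-6 + 100 + 8900) - 892657) = 1/(8994 - 892657) = 1/(-883663) = -1/883663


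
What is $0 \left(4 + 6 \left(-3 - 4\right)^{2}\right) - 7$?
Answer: $-7$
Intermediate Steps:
$0 \left(4 + 6 \left(-3 - 4\right)^{2}\right) - 7 = 0 \left(4 + 6 \left(-7\right)^{2}\right) - 7 = 0 \left(4 + 6 \cdot 49\right) - 7 = 0 \left(4 + 294\right) - 7 = 0 \cdot 298 - 7 = 0 - 7 = -7$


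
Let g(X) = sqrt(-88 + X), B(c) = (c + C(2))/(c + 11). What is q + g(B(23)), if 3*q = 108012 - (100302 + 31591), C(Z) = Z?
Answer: -23881/3 + I*sqrt(100878)/34 ≈ -7960.3 + 9.3416*I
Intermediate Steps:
B(c) = (2 + c)/(11 + c) (B(c) = (c + 2)/(c + 11) = (2 + c)/(11 + c))
q = -23881/3 (q = (108012 - (100302 + 31591))/3 = (108012 - 1*131893)/3 = (108012 - 131893)/3 = (1/3)*(-23881) = -23881/3 ≈ -7960.3)
q + g(B(23)) = -23881/3 + sqrt(-88 + (2 + 23)/(11 + 23)) = -23881/3 + sqrt(-88 + 25/34) = -23881/3 + sqrt(-2967/34) = -23881/3 + I*sqrt(100878)/34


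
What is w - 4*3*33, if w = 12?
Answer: -384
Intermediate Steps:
w - 4*3*33 = 12 - 4*3*33 = 12 - 12*33 = 12 - 396 = -384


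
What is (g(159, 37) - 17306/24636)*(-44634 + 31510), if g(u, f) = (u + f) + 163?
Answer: -28961446058/6159 ≈ -4.7023e+6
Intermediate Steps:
g(u, f) = 163 + f + u (g(u, f) = (f + u) + 163 = 163 + f + u)
(g(159, 37) - 17306/24636)*(-44634 + 31510) = ((163 + 37 + 159) - 17306/24636)*(-44634 + 31510) = (359 - 17306*1/24636)*(-13124) = (359 - 8653/12318)*(-13124) = (4413509/12318)*(-13124) = -28961446058/6159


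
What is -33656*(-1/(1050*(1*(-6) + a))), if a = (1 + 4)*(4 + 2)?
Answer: 601/450 ≈ 1.3356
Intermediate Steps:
a = 30 (a = 5*6 = 30)
-33656*(-1/(1050*(1*(-6) + a))) = -33656*(-1/(1050*(1*(-6) + 30))) = -33656*(-1/(1050*(-6 + 30))) = -33656/((10*24)*(-105)) = -33656/(240*(-105)) = -33656/(-25200) = -33656*(-1/25200) = 601/450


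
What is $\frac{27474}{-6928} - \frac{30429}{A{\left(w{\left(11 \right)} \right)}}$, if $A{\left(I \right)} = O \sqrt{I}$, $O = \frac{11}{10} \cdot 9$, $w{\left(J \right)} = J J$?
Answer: $- \frac{118780017}{419144} \approx -283.39$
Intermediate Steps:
$w{\left(J \right)} = J^{2}$
$O = \frac{99}{10}$ ($O = 11 \cdot \frac{1}{10} \cdot 9 = \frac{11}{10} \cdot 9 = \frac{99}{10} \approx 9.9$)
$A{\left(I \right)} = \frac{99 \sqrt{I}}{10}$
$\frac{27474}{-6928} - \frac{30429}{A{\left(w{\left(11 \right)} \right)}} = \frac{27474}{-6928} - \frac{30429}{\frac{99}{10} \sqrt{11^{2}}} = 27474 \left(- \frac{1}{6928}\right) - \frac{30429}{\frac{99}{10} \sqrt{121}} = - \frac{13737}{3464} - \frac{30429}{\frac{99}{10} \cdot 11} = - \frac{13737}{3464} - \frac{30429}{\frac{1089}{10}} = - \frac{13737}{3464} - \frac{33810}{121} = - \frac{118780017}{419144}$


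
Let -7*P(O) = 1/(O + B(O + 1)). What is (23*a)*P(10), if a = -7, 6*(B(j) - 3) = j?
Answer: 138/89 ≈ 1.5506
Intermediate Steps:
B(j) = 3 + j/6
P(O) = -1/(7*(19/6 + 7*O/6)) (P(O) = -1/(7*(O + (3 + (O + 1)/6))) = -1/(7*(O + (3 + (1 + O)/6))) = -1/(7*(O + (3 + (⅙ + O/6)))) = -1/(7*(O + (19/6 + O/6))) = -1/(7*(19/6 + 7*O/6)))
(23*a)*P(10) = (23*(-7))*(-6/(133 + 49*10)) = -(-966)/(133 + 490) = -(-966)/623 = -161*(-6/623) = 138/89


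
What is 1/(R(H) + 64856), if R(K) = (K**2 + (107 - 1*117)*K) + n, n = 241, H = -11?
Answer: 1/65328 ≈ 1.5307e-5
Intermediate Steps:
R(K) = 241 + K**2 - 10*K (R(K) = (K**2 + (107 - 1*117)*K) + 241 = (K**2 + (107 - 117)*K) + 241 = (K**2 - 10*K) + 241 = 241 + K**2 - 10*K)
1/(R(H) + 64856) = 1/((241 + (-11)**2 - 10*(-11)) + 64856) = 1/((241 + 121 + 110) + 64856) = 1/(472 + 64856) = 1/65328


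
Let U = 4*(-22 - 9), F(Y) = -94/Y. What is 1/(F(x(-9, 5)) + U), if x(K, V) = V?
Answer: -5/714 ≈ -0.0070028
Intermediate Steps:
U = -124 (U = 4*(-31) = -124)
1/(F(x(-9, 5)) + U) = 1/(-94/5 - 124) = 1/(-714/5) = -5/714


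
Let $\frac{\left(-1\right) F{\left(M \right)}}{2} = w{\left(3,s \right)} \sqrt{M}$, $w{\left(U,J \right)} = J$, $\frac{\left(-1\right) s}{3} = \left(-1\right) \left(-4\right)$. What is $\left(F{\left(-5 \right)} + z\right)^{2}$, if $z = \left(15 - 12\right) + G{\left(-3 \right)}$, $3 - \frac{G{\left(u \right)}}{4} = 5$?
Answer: $\left(-5 + 24 i \sqrt{5}\right)^{2} \approx -2855.0 - 536.66 i$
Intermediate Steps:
$s = -12$ ($s = - 3 \left(\left(-1\right) \left(-4\right)\right) = \left(-3\right) 4 = -12$)
$G{\left(u \right)} = -8$ ($G{\left(u \right)} = 12 - 20 = -8$)
$F{\left(M \right)} = 24 \sqrt{M}$ ($F{\left(M \right)} = - 2 \left(- 12 \sqrt{M}\right) = 24 \sqrt{M}$)
$z = -5$ ($z = \left(15 - 12\right) - 8 = 3 - 8 = -5$)
$\left(F{\left(-5 \right)} + z\right)^{2} = \left(24 \sqrt{-5} - 5\right)^{2} = \left(24 i \sqrt{5} - 5\right)^{2} = \left(-5 + 24 i \sqrt{5}\right)^{2}$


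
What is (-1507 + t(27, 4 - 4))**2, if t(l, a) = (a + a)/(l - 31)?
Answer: 2271049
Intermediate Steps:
t(l, a) = 2*a/(-31 + l) (t(l, a) = (2*a)/(-31 + l) = 2*a/(-31 + l))
(-1507 + t(27, 4 - 4))**2 = (-1507 + 2*(4 - 4)/(-31 + 27))**2 = (-1507 + 2*0/(-4))**2 = (-1507 + 2*0*(-1/4))**2 = (-1507 + 0)**2 = (-1507)**2 = 2271049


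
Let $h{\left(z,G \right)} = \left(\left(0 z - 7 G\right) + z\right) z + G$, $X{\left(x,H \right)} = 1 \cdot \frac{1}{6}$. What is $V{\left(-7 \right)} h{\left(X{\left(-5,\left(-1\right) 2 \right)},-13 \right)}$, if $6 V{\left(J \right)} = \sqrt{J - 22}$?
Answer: $\frac{79 i \sqrt{29}}{216} \approx 1.9696 i$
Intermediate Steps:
$X{\left(x,H \right)} = \frac{1}{6}$ ($X{\left(x,H \right)} = 1 \cdot \frac{1}{6} = \frac{1}{6}$)
$h{\left(z,G \right)} = G + z \left(z - 7 G\right)$ ($h{\left(z,G \right)} = \left(\left(0 - 7 G\right) + z\right) z + G = \left(- 7 G + z\right) z + G = \left(z - 7 G\right) z + G = z \left(z - 7 G\right) + G = G + z \left(z - 7 G\right)$)
$V{\left(J \right)} = \frac{\sqrt{-22 + J}}{6}$ ($V{\left(J \right)} = \frac{\sqrt{J - 22}}{6} = \frac{\sqrt{-22 + J}}{6}$)
$V{\left(-7 \right)} h{\left(X{\left(-5,\left(-1\right) 2 \right)},-13 \right)} = \frac{\sqrt{-22 - 7}}{6} \left(-13 + \left(\frac{1}{6}\right)^{2} - \left(-91\right) \frac{1}{6}\right) = \frac{\sqrt{-29}}{6} \left(-13 + \frac{1}{36} + \frac{91}{6}\right) = \frac{i \sqrt{29}}{6} \cdot \frac{79}{36} = \frac{79 i \sqrt{29}}{216}$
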